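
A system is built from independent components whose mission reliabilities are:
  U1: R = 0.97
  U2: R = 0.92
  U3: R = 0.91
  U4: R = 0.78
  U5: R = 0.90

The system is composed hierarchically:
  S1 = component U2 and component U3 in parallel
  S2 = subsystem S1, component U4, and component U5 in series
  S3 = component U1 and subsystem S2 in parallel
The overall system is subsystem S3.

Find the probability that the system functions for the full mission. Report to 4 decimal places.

0.9909

Parallel (U2 and U3): 1 − (1 − 0.920000)(1 − 0.910000) = 0.992800
Series ([0.992800], U4, and U5): 0.992800 × 0.780000 × 0.900000 = 0.696946
Parallel (U1 and [0.696946]): 1 − (1 − 0.970000)(1 − 0.696946) = 0.9909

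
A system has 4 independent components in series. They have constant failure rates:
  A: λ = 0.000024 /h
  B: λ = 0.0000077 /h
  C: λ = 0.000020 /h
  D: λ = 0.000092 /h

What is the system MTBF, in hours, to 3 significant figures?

Series of exponential components: λ_sys = Σ λ_i
λ_sys = 0.000024 + 0.0000077 + 0.000020 + 0.000092 = 1.4370e-04 /h
MTBF = 1 / λ_sys = 6960 h

6960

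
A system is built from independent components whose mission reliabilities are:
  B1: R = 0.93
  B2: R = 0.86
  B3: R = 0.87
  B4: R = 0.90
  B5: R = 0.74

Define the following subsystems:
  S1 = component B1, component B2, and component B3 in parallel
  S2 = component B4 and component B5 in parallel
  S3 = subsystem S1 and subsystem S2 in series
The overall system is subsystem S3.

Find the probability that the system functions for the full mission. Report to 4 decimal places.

0.9728

Parallel (B1, B2, and B3): 1 − (1 − 0.930000)(1 − 0.860000)(1 − 0.870000) = 0.998726
Parallel (B4 and B5): 1 − (1 − 0.900000)(1 − 0.740000) = 0.974000
Series ([0.998726] and [0.974000]): 0.998726 × 0.974000 = 0.9728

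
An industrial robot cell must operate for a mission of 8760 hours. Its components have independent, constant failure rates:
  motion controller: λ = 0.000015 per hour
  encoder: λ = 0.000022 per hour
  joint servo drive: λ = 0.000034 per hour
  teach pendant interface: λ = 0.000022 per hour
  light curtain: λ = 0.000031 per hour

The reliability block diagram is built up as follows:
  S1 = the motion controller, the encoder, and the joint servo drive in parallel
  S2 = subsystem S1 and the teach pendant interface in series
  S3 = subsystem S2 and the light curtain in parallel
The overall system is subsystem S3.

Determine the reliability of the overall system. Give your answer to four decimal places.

0.9572

R(motion controller) = exp(−0.000015 × 8760) = 0.876867
R(encoder) = exp(−0.000022 × 8760) = 0.824713
R(joint servo drive) = exp(−0.000034 × 8760) = 0.742420
R(teach pendant interface) = exp(−0.000022 × 8760) = 0.824713
R(light curtain) = exp(−0.000031 × 8760) = 0.762190
Parallel (motion controller, encoder, and joint servo drive): 1 − (1 − 0.876867)(1 − 0.824713)(1 − 0.742420) = 0.994440
Series ([0.994440] and teach pendant interface): 0.994440 × 0.824713 = 0.820128
Parallel ([0.820128] and light curtain): 1 − (1 − 0.820128)(1 − 0.762190) = 0.9572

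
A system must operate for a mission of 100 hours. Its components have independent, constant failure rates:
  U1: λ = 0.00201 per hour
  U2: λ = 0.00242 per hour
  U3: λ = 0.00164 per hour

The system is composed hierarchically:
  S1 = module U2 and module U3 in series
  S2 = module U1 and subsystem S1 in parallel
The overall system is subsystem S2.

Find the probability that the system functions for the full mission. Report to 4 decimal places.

0.9392

R(U1) = exp(−0.00201 × 100) = 0.817912
R(U2) = exp(−0.00242 × 100) = 0.785056
R(U3) = exp(−0.00164 × 100) = 0.848742
Series (U2 and U3): 0.785056 × 0.848742 = 0.666310
Parallel (U1 and [0.666310]): 1 − (1 − 0.817912)(1 − 0.666310) = 0.9392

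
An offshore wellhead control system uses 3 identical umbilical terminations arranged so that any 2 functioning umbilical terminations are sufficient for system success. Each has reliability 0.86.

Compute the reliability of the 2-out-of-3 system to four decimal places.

0.9467

R = Σ_{i=2}^{3} C(3,i) p^i (1−p)^{3−i} with p = 0.86
C(3,2)·0.86^2·0.14^1 = 0.310632
C(3,3)·0.86^3·0.14^0 = 0.636056
Sum = 0.9467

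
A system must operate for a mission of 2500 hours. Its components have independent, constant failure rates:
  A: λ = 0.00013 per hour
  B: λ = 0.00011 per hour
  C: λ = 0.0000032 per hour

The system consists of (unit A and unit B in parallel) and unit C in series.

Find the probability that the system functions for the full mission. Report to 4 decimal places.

0.9259

R(A) = exp(−0.00013 × 2500) = 0.722527
R(B) = exp(−0.00011 × 2500) = 0.759572
R(C) = exp(−0.0000032 × 2500) = 0.992032
Parallel (A and B): 1 − (1 − 0.722527)(1 − 0.759572) = 0.933288
Series ([0.933288] and C): 0.933288 × 0.992032 = 0.9259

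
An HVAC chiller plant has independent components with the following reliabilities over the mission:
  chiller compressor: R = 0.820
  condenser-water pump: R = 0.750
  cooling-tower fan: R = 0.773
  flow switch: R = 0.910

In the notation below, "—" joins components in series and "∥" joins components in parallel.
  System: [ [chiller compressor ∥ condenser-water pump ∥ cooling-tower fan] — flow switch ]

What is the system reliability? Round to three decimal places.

Parallel (chiller compressor, condenser-water pump, and cooling-tower fan): 1 − (1 − 0.82000)(1 − 0.75000)(1 − 0.77300) = 0.98979
Series ([0.98979] and flow switch): 0.98979 × 0.91000 = 0.901

0.901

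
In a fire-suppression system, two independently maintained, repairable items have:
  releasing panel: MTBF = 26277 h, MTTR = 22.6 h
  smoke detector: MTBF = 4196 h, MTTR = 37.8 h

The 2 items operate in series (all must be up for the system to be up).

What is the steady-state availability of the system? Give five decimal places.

A(releasing panel) = MTBF/(MTBF+MTTR) = 26277/(26277+22.6) = 0.999141
A(smoke detector) = MTBF/(MTBF+MTTR) = 4196/(4196+37.8) = 0.991072
Series availability: 0.999141 × 0.991072 = 0.99022

0.99022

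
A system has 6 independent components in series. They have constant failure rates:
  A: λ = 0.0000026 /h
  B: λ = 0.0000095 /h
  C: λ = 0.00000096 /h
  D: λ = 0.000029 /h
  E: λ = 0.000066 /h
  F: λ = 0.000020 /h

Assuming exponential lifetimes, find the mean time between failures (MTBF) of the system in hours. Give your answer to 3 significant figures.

Series of exponential components: λ_sys = Σ λ_i
λ_sys = 0.0000026 + 0.0000095 + 0.00000096 + 0.000029 + 0.000066 + 0.000020 = 1.2806e-04 /h
MTBF = 1 / λ_sys = 7810 h

7810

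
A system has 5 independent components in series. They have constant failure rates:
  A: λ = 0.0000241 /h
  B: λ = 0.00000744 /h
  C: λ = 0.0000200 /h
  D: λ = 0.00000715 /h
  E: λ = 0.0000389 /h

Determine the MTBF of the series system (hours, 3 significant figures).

Series of exponential components: λ_sys = Σ λ_i
λ_sys = 0.0000241 + 0.00000744 + 0.0000200 + 0.00000715 + 0.0000389 = 9.7590e-05 /h
MTBF = 1 / λ_sys = 10200 h

10200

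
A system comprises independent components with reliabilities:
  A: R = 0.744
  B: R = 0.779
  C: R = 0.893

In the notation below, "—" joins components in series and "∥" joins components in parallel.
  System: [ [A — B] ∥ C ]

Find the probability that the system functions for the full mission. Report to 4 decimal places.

0.9550

Series (A and B): 0.744000 × 0.779000 = 0.579576
Parallel ([0.579576] and C): 1 − (1 − 0.579576)(1 − 0.893000) = 0.9550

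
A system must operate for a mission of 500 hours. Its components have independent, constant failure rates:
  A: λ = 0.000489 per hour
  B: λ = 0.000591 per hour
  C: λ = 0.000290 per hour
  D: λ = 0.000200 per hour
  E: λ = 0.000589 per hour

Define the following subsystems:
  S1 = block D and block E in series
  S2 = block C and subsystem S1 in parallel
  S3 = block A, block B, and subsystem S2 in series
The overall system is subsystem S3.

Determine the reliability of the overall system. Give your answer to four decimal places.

0.5571

R(A) = exp(−0.000489 × 500) = 0.783096
R(B) = exp(−0.000591 × 500) = 0.744159
R(C) = exp(−0.000290 × 500) = 0.865022
R(D) = exp(−0.000200 × 500) = 0.904837
R(E) = exp(−0.000589 × 500) = 0.744904
Series (D and E): 0.904837 × 0.744904 = 0.674017
Parallel (C and [0.674017]): 1 − (1 − 0.865022)(1 − 0.674017) = 0.955999
Series (A, B, and [0.955999]): 0.783096 × 0.744159 × 0.955999 = 0.5571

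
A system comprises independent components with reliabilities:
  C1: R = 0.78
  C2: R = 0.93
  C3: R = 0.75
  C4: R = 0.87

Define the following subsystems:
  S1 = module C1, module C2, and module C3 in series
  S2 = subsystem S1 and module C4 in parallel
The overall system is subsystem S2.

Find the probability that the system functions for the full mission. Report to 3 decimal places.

Series (C1, C2, and C3): 0.78000 × 0.93000 × 0.75000 = 0.54405
Parallel ([0.54405] and C4): 1 − (1 − 0.54405)(1 − 0.87000) = 0.941

0.941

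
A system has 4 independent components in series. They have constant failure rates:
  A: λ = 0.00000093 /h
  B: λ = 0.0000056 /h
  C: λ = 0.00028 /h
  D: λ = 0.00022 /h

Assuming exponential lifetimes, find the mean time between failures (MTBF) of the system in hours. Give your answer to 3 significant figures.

1970

Series of exponential components: λ_sys = Σ λ_i
λ_sys = 0.00000093 + 0.0000056 + 0.00028 + 0.00022 = 5.0653e-04 /h
MTBF = 1 / λ_sys = 1970 h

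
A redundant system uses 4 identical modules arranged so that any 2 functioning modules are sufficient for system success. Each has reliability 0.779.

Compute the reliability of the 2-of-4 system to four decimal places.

0.9640

R = Σ_{i=2}^{4} C(4,i) p^i (1−p)^{4−i} with p = 0.779
C(4,2)·0.779^2·0.221^2 = 0.177832
C(4,3)·0.779^3·0.221^1 = 0.417893
C(4,4)·0.779^4·0.221^0 = 0.368256
Sum = 0.9640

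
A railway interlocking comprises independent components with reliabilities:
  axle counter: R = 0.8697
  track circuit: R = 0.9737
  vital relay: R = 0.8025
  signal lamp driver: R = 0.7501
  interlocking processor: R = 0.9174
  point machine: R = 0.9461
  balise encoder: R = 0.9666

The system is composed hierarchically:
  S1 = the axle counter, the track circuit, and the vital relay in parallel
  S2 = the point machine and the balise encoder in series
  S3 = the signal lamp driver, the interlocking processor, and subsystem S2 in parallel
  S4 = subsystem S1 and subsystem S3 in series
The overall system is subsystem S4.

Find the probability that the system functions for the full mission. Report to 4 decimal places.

0.9976

Parallel (axle counter, track circuit, and vital relay): 1 − (1 − 0.869700)(1 − 0.973700)(1 − 0.802500) = 0.999323
Series (point machine and balise encoder): 0.946100 × 0.966600 = 0.914500
Parallel (signal lamp driver, interlocking processor, and [0.914500]): 1 − (1 − 0.750100)(1 − 0.917400)(1 − 0.914500) = 0.998235
Series ([0.999323] and [0.998235]): 0.999323 × 0.998235 = 0.9976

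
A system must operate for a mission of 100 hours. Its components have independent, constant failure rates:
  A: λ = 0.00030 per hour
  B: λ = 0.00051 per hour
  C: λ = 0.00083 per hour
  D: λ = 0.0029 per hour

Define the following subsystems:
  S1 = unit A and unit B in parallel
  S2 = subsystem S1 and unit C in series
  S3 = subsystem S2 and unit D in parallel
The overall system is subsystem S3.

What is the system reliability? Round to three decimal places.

0.980

R(A) = exp(−0.00030 × 100) = 0.97045
R(B) = exp(−0.00051 × 100) = 0.95028
R(C) = exp(−0.00083 × 100) = 0.92035
R(D) = exp(−0.0029 × 100) = 0.74826
Parallel (A and B): 1 − (1 − 0.97045)(1 − 0.95028) = 0.99853
Series ([0.99853] and C): 0.99853 × 0.92035 = 0.91900
Parallel ([0.91900] and D): 1 − (1 − 0.91900)(1 − 0.74826) = 0.980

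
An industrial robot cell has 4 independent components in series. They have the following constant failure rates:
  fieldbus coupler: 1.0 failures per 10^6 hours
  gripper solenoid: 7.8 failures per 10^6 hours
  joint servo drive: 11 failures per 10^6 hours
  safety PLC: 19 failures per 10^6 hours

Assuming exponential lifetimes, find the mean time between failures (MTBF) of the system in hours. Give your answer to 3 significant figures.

Series of exponential components: λ_sys = Σ λ_i
λ_sys = 0.0000010 + 0.0000078 + 0.000011 + 0.000019 = 3.8800e-05 /h
MTBF = 1 / λ_sys = 25800 h

25800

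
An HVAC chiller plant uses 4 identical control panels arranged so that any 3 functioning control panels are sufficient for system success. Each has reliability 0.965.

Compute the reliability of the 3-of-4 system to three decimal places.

R = Σ_{i=3}^{4} C(4,i) p^i (1−p)^{4−i} with p = 0.965
C(4,3)·0.965^3·0.035^1 = 0.12581
C(4,4)·0.965^4·0.035^0 = 0.86718
Sum = 0.993

0.993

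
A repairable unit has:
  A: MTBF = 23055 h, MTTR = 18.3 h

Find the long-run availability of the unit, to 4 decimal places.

A(A) = MTBF/(MTBF+MTTR) = 23055/(23055+18.3) = 0.9992

0.9992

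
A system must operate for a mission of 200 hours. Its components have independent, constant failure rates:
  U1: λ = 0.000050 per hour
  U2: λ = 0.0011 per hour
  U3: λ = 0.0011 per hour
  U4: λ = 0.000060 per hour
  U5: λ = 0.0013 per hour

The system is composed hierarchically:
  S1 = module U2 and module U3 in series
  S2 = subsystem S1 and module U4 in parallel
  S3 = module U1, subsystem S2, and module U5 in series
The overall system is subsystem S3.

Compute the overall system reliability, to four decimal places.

R(U1) = exp(−0.000050 × 200) = 0.990050
R(U2) = exp(−0.0011 × 200) = 0.802519
R(U3) = exp(−0.0011 × 200) = 0.802519
R(U4) = exp(−0.000060 × 200) = 0.988072
R(U5) = exp(−0.0013 × 200) = 0.771052
Series (U2 and U3): 0.802519 × 0.802519 = 0.644037
Parallel ([0.644037] and U4): 1 − (1 − 0.644037)(1 − 0.988072) = 0.995754
Series (U1, [0.995754], and U5): 0.990050 × 0.995754 × 0.771052 = 0.7601

0.7601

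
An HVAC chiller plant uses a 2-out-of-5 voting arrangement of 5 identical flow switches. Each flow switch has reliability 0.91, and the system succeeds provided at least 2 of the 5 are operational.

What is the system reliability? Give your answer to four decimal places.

R = Σ_{i=2}^{5} C(5,i) p^i (1−p)^{5−i} with p = 0.91
C(5,2)·0.91^2·0.09^3 = 0.006037
C(5,3)·0.91^3·0.09^2 = 0.061039
C(5,4)·0.91^4·0.09^1 = 0.308587
C(5,5)·0.91^5·0.09^0 = 0.624032
Sum = 0.9997

0.9997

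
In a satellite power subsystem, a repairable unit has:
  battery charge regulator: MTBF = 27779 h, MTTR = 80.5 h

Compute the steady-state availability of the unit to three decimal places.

0.997

A(battery charge regulator) = MTBF/(MTBF+MTTR) = 27779/(27779+80.5) = 0.997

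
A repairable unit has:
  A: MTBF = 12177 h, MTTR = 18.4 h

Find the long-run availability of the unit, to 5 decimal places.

0.99849

A(A) = MTBF/(MTBF+MTTR) = 12177/(12177+18.4) = 0.99849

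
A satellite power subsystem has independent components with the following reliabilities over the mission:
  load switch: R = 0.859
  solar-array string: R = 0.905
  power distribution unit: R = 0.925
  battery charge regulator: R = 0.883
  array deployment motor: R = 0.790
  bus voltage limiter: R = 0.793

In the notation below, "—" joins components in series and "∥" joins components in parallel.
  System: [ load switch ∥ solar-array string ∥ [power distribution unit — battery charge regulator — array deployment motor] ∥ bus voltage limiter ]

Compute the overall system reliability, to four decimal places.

Series (power distribution unit, battery charge regulator, and array deployment motor): 0.925000 × 0.883000 × 0.790000 = 0.645252
Parallel (load switch, solar-array string, [0.645252], and bus voltage limiter): 1 − (1 − 0.859000)(1 − 0.905000)(1 − 0.645252)(1 − 0.793000) = 0.9990

0.9990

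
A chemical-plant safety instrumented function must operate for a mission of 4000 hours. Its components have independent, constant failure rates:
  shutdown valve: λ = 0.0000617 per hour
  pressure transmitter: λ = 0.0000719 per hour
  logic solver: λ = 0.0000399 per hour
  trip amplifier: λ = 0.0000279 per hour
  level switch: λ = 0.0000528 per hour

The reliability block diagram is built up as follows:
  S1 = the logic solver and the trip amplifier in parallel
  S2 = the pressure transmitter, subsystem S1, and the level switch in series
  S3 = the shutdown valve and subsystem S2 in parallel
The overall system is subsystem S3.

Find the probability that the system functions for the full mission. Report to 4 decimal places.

R(shutdown valve) = exp(−0.0000617 × 4000) = 0.781297
R(pressure transmitter) = exp(−0.0000719 × 4000) = 0.750062
R(logic solver) = exp(−0.0000399 × 4000) = 0.852485
R(trip amplifier) = exp(−0.0000279 × 4000) = 0.894402
R(level switch) = exp(−0.0000528 × 4000) = 0.809612
Parallel (logic solver and trip amplifier): 1 − (1 − 0.852485)(1 − 0.894402) = 0.984423
Series (pressure transmitter, [0.984423], and level switch): 0.750062 × 0.984423 × 0.809612 = 0.597800
Parallel (shutdown valve and [0.597800]): 1 − (1 − 0.781297)(1 − 0.597800) = 0.9120

0.9120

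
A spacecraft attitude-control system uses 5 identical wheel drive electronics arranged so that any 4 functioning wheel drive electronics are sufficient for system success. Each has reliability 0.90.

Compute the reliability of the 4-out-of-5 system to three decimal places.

0.919

R = Σ_{i=4}^{5} C(5,i) p^i (1−p)^{5−i} with p = 0.90
C(5,4)·0.90^4·0.10^1 = 0.32805
C(5,5)·0.90^5·0.10^0 = 0.59049
Sum = 0.919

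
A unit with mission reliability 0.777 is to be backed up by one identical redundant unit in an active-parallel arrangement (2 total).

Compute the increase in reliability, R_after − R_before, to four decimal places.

R_before = 0.777
R_after = 1 − (1 − 0.777)^2 = 0.9503
ΔR = 0.9503 − 0.777 = 0.1733

0.1733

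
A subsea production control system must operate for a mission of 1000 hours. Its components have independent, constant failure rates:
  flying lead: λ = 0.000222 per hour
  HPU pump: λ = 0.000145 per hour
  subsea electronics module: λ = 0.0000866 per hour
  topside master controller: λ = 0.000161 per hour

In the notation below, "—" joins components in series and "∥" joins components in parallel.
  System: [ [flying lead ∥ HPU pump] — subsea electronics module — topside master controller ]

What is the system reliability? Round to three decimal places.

R(flying lead) = exp(−0.000222 × 1000) = 0.80092
R(HPU pump) = exp(−0.000145 × 1000) = 0.86502
R(subsea electronics module) = exp(−0.0000866 × 1000) = 0.91704
R(topside master controller) = exp(−0.000161 × 1000) = 0.85129
Parallel (flying lead and HPU pump): 1 − (1 − 0.80092)(1 − 0.86502) = 0.97313
Series ([0.97313], subsea electronics module, and topside master controller): 0.97313 × 0.91704 × 0.85129 = 0.760

0.760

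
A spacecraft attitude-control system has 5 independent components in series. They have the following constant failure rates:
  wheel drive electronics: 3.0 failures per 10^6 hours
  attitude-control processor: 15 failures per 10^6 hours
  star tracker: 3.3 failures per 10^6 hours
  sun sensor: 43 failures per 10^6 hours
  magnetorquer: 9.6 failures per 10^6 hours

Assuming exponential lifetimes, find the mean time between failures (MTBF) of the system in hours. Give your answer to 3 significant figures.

Series of exponential components: λ_sys = Σ λ_i
λ_sys = 0.0000030 + 0.000015 + 0.0000033 + 0.000043 + 0.0000096 = 7.3900e-05 /h
MTBF = 1 / λ_sys = 13500 h

13500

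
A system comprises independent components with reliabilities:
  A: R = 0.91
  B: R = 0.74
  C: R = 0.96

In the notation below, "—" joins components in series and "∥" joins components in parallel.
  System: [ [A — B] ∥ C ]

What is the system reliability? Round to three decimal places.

Series (A and B): 0.91000 × 0.74000 = 0.67340
Parallel ([0.67340] and C): 1 − (1 − 0.67340)(1 − 0.96000) = 0.987

0.987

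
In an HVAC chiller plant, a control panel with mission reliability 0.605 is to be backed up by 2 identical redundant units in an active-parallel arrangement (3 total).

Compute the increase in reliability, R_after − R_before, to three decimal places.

R_before = 0.605
R_after = 1 − (1 − 0.605)^3 = 0.938
ΔR = 0.938 − 0.605 = 0.333

0.333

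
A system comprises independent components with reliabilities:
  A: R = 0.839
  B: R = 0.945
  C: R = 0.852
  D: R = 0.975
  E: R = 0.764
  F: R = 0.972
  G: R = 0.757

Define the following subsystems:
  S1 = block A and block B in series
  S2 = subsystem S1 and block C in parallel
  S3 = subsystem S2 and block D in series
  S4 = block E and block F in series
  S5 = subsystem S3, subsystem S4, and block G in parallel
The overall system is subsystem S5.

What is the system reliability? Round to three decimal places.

Series (A and B): 0.83900 × 0.94500 = 0.79286
Parallel ([0.79286] and C): 1 − (1 − 0.79286)(1 − 0.85200) = 0.96934
Series ([0.96934] and D): 0.96934 × 0.97500 = 0.94511
Series (E and F): 0.76400 × 0.97200 = 0.74261
Parallel ([0.94511], [0.74261], and G): 1 − (1 − 0.94511)(1 − 0.74261)(1 − 0.75700) = 0.997

0.997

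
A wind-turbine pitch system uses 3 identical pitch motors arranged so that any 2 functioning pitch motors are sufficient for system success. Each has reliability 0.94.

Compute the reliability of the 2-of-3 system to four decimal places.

R = Σ_{i=2}^{3} C(3,i) p^i (1−p)^{3−i} with p = 0.94
C(3,2)·0.94^2·0.06^1 = 0.159048
C(3,3)·0.94^3·0.06^0 = 0.830584
Sum = 0.9896

0.9896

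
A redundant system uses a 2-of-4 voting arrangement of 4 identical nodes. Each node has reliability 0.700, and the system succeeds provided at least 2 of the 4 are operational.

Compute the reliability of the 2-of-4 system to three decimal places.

0.916

R = Σ_{i=2}^{4} C(4,i) p^i (1−p)^{4−i} with p = 0.700
C(4,2)·0.700^2·0.300^2 = 0.26460
C(4,3)·0.700^3·0.300^1 = 0.41160
C(4,4)·0.700^4·0.300^0 = 0.24010
Sum = 0.916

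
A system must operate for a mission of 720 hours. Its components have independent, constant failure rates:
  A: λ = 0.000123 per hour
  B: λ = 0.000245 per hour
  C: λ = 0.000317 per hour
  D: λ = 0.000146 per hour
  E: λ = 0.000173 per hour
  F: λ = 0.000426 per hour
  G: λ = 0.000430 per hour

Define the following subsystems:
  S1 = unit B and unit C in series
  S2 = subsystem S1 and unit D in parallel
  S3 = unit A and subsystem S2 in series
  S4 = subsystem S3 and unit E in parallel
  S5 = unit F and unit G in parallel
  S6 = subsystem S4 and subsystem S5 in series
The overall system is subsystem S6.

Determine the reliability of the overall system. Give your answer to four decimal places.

R(A) = exp(−0.000123 × 720) = 0.915248
R(B) = exp(−0.000245 × 720) = 0.838283
R(C) = exp(−0.000317 × 720) = 0.795933
R(D) = exp(−0.000146 × 720) = 0.900216
R(E) = exp(−0.000173 × 720) = 0.882885
R(F) = exp(−0.000426 × 720) = 0.735857
R(G) = exp(−0.000430 × 720) = 0.733740
Series (B and C): 0.838283 × 0.795933 = 0.667217
Parallel ([0.667217] and D): 1 − (1 − 0.667217)(1 − 0.900216) = 0.966794
Series (A and [0.966794]): 0.915248 × 0.966794 = 0.884856
Parallel ([0.884856] and E): 1 − (1 − 0.884856)(1 − 0.882885) = 0.986515
Parallel (F and G): 1 − (1 − 0.735857)(1 − 0.733740) = 0.929669
Series ([0.986515] and [0.929669]): 0.986515 × 0.929669 = 0.9171

0.9171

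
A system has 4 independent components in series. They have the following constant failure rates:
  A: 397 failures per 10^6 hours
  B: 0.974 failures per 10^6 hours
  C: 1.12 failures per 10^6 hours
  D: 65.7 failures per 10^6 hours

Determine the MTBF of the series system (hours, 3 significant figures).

2150

Series of exponential components: λ_sys = Σ λ_i
λ_sys = 0.000397 + 0.000000974 + 0.00000112 + 0.0000657 = 4.6479e-04 /h
MTBF = 1 / λ_sys = 2150 h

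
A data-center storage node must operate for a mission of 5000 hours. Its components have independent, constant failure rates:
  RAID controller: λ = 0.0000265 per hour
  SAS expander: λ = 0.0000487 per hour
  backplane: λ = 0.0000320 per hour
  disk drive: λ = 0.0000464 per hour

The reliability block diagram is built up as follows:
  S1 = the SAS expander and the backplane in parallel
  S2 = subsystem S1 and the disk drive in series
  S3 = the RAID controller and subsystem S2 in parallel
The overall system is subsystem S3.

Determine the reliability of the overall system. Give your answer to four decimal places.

R(RAID controller) = exp(−0.0000265 × 5000) = 0.875903
R(SAS expander) = exp(−0.0000487 × 5000) = 0.783879
R(backplane) = exp(−0.0000320 × 5000) = 0.852144
R(disk drive) = exp(−0.0000464 × 5000) = 0.792946
Parallel (SAS expander and backplane): 1 − (1 − 0.783879)(1 − 0.852144) = 0.968045
Series ([0.968045] and disk drive): 0.968045 × 0.792946 = 0.767607
Parallel (RAID controller and [0.767607]): 1 − (1 − 0.875903)(1 − 0.767607) = 0.9712

0.9712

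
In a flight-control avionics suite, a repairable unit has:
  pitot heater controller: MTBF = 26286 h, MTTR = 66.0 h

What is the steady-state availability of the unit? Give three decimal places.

0.997

A(pitot heater controller) = MTBF/(MTBF+MTTR) = 26286/(26286+66.0) = 0.997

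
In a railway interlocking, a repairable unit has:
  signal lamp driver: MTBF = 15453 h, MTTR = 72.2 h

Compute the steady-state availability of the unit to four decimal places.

A(signal lamp driver) = MTBF/(MTBF+MTTR) = 15453/(15453+72.2) = 0.9953

0.9953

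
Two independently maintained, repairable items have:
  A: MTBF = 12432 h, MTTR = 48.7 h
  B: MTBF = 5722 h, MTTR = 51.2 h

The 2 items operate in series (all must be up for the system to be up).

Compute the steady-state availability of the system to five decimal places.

0.98726

A(A) = MTBF/(MTBF+MTTR) = 12432/(12432+48.7) = 0.996098
A(B) = MTBF/(MTBF+MTTR) = 5722/(5722+51.2) = 0.991131
Series availability: 0.996098 × 0.991131 = 0.98726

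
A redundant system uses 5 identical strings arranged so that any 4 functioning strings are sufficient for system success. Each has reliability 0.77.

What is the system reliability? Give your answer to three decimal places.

0.675

R = Σ_{i=4}^{5} C(5,i) p^i (1−p)^{5−i} with p = 0.77
C(5,4)·0.77^4·0.23^1 = 0.40426
C(5,5)·0.77^5·0.23^0 = 0.27068
Sum = 0.675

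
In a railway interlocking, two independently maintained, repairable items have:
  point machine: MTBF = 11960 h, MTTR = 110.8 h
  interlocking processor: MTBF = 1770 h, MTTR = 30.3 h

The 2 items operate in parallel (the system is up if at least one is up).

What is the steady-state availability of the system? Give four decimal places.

0.9998

A(point machine) = MTBF/(MTBF+MTTR) = 11960/(11960+110.8) = 0.990821
A(interlocking processor) = MTBF/(MTBF+MTTR) = 1770/(1770+30.3) = 0.983169
Parallel availability: 1 − (1 − 0.990821)(1 − 0.983169) = 0.9998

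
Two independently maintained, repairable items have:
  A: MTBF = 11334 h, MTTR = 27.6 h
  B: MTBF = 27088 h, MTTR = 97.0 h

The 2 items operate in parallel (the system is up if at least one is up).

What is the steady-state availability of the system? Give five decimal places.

A(A) = MTBF/(MTBF+MTTR) = 11334/(11334+27.6) = 0.997571
A(B) = MTBF/(MTBF+MTTR) = 27088/(27088+97.0) = 0.996432
Parallel availability: 1 − (1 − 0.997571)(1 − 0.996432) = 0.99999

0.99999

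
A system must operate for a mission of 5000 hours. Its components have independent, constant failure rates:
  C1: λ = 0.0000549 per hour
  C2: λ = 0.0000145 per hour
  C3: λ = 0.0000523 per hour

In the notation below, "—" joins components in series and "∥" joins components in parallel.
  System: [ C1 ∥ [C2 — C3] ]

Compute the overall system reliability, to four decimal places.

0.9318

R(C1) = exp(−0.0000549 × 5000) = 0.759952
R(C2) = exp(−0.0000145 × 5000) = 0.930066
R(C3) = exp(−0.0000523 × 5000) = 0.769896
Series (C2 and C3): 0.930066 × 0.769896 = 0.716054
Parallel (C1 and [0.716054]): 1 − (1 − 0.759952)(1 − 0.716054) = 0.9318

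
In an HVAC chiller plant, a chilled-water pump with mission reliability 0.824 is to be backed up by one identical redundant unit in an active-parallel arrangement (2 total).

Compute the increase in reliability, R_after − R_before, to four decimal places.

R_before = 0.824
R_after = 1 − (1 − 0.824)^2 = 0.9690
ΔR = 0.9690 − 0.824 = 0.1450

0.1450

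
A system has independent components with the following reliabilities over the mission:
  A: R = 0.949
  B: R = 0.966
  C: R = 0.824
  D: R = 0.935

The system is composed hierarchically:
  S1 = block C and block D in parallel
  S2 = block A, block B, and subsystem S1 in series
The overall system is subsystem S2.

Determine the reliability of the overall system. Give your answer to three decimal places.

Parallel (C and D): 1 − (1 − 0.82400)(1 − 0.93500) = 0.98856
Series (A, B, and [0.98856]): 0.94900 × 0.96600 × 0.98856 = 0.906

0.906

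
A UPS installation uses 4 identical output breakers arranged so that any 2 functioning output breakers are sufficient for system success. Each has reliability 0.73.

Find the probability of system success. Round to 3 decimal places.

R = Σ_{i=2}^{4} C(4,i) p^i (1−p)^{4−i} with p = 0.73
C(4,2)·0.73^2·0.27^2 = 0.23309
C(4,3)·0.73^3·0.27^1 = 0.42014
C(4,4)·0.73^4·0.27^0 = 0.28398
Sum = 0.937

0.937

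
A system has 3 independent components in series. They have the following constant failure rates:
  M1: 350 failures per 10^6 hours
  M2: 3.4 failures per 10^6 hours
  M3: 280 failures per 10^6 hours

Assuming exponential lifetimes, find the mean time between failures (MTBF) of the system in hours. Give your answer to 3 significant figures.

1580

Series of exponential components: λ_sys = Σ λ_i
λ_sys = 0.00035 + 0.0000034 + 0.00028 = 6.3340e-04 /h
MTBF = 1 / λ_sys = 1580 h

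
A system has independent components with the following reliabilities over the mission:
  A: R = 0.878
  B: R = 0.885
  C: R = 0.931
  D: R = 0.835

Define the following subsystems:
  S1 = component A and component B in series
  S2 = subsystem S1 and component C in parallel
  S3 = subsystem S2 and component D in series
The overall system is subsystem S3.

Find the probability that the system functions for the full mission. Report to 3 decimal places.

0.822

Series (A and B): 0.87800 × 0.88500 = 0.77703
Parallel ([0.77703] and C): 1 − (1 − 0.77703)(1 − 0.93100) = 0.98462
Series ([0.98462] and D): 0.98462 × 0.83500 = 0.822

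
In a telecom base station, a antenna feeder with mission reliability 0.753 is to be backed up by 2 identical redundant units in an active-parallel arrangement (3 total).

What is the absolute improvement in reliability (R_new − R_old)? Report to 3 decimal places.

R_before = 0.753
R_after = 1 − (1 − 0.753)^3 = 0.985
ΔR = 0.985 − 0.753 = 0.232

0.232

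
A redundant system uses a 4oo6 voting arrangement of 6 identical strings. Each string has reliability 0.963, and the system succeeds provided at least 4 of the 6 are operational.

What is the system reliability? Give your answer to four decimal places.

R = Σ_{i=4}^{6} C(6,i) p^i (1−p)^{6−i} with p = 0.963
C(6,4)·0.963^4·0.037^2 = 0.017660
C(6,5)·0.963^5·0.037^1 = 0.183859
C(6,6)·0.963^6·0.037^0 = 0.797550
Sum = 0.9991

0.9991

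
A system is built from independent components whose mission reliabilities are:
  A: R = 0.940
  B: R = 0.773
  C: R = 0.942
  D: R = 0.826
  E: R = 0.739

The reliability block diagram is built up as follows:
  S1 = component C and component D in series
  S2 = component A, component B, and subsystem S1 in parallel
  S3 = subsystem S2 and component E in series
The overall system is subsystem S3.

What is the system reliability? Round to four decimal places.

Series (C and D): 0.942000 × 0.826000 = 0.778092
Parallel (A, B, and [0.778092]): 1 − (1 − 0.940000)(1 − 0.773000)(1 − 0.778092) = 0.996978
Series ([0.996978] and E): 0.996978 × 0.739000 = 0.7368

0.7368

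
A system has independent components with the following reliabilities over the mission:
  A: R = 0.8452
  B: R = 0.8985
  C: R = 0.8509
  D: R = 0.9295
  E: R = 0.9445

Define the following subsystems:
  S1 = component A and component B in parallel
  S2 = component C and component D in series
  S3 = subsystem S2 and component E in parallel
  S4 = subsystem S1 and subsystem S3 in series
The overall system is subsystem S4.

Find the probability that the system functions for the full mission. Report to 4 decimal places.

Parallel (A and B): 1 − (1 − 0.845200)(1 − 0.898500) = 0.984288
Series (C and D): 0.850900 × 0.929500 = 0.790912
Parallel ([0.790912] and E): 1 − (1 − 0.790912)(1 − 0.944500) = 0.988396
Series ([0.984288] and [0.988396]): 0.984288 × 0.988396 = 0.9729

0.9729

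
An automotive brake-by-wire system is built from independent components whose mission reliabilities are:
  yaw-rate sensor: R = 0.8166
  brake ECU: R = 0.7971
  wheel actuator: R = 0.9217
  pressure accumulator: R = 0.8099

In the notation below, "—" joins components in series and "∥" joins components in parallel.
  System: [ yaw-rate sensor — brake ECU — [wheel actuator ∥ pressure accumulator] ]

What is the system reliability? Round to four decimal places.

0.6412

Parallel (wheel actuator and pressure accumulator): 1 − (1 − 0.921700)(1 − 0.809900) = 0.985115
Series (yaw-rate sensor, brake ECU, and [0.985115]): 0.816600 × 0.797100 × 0.985115 = 0.6412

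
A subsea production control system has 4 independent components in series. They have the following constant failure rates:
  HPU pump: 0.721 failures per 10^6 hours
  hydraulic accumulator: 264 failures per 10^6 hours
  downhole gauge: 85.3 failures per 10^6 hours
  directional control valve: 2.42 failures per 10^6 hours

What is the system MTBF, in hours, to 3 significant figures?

2840

Series of exponential components: λ_sys = Σ λ_i
λ_sys = 0.000000721 + 0.000264 + 0.0000853 + 0.00000242 = 3.5244e-04 /h
MTBF = 1 / λ_sys = 2840 h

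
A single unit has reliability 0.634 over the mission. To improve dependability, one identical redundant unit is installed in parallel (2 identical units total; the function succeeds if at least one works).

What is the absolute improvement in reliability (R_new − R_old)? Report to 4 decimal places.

0.2320

R_before = 0.634
R_after = 1 − (1 − 0.634)^2 = 0.8660
ΔR = 0.8660 − 0.634 = 0.2320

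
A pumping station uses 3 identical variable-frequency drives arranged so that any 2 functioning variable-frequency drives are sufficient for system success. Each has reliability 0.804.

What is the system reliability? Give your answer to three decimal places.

R = Σ_{i=2}^{3} C(3,i) p^i (1−p)^{3−i} with p = 0.804
C(3,2)·0.804^2·0.196^1 = 0.38009
C(3,3)·0.804^3·0.196^0 = 0.51972
Sum = 0.900

0.900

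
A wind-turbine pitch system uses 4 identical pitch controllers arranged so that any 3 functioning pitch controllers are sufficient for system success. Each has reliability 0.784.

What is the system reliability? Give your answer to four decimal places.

0.7942

R = Σ_{i=3}^{4} C(4,i) p^i (1−p)^{4−i} with p = 0.784
C(4,3)·0.784^3·0.216^1 = 0.416353
C(4,4)·0.784^4·0.216^0 = 0.377802
Sum = 0.7942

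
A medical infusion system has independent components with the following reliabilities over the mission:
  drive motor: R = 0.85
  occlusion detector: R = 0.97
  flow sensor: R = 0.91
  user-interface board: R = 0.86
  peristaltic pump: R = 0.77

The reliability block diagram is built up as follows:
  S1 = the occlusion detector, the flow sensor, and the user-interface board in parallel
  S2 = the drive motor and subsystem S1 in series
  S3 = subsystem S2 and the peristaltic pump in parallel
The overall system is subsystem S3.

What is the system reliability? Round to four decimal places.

Parallel (occlusion detector, flow sensor, and user-interface board): 1 − (1 − 0.970000)(1 − 0.910000)(1 − 0.860000) = 0.999622
Series (drive motor and [0.999622]): 0.850000 × 0.999622 = 0.849679
Parallel ([0.849679] and peristaltic pump): 1 − (1 − 0.849679)(1 − 0.770000) = 0.9654

0.9654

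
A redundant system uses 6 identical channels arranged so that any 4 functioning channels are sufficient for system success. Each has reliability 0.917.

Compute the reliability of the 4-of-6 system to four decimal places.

0.9906

R = Σ_{i=4}^{6} C(6,i) p^i (1−p)^{6−i} with p = 0.917
C(6,4)·0.917^4·0.083^2 = 0.073068
C(6,5)·0.917^5·0.083^1 = 0.322906
C(6,6)·0.917^6·0.083^0 = 0.594588
Sum = 0.9906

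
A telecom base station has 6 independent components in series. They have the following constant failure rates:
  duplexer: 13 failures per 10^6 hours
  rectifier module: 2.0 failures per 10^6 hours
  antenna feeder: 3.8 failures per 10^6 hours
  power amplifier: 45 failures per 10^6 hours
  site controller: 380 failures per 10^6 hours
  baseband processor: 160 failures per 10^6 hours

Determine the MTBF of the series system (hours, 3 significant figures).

1660

Series of exponential components: λ_sys = Σ λ_i
λ_sys = 0.000013 + 0.0000020 + 0.0000038 + 0.000045 + 0.00038 + 0.00016 = 6.0380e-04 /h
MTBF = 1 / λ_sys = 1660 h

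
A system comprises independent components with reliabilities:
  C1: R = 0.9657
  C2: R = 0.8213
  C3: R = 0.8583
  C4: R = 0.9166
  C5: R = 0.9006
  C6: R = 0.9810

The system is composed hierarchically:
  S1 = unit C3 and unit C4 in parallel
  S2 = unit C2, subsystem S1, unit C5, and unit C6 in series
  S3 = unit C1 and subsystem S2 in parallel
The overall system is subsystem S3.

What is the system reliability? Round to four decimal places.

Parallel (C3 and C4): 1 − (1 − 0.858300)(1 − 0.916600) = 0.988182
Series (C2, [0.988182], C5, and C6): 0.821300 × 0.988182 × 0.900600 × 0.981000 = 0.717034
Parallel (C1 and [0.717034]): 1 − (1 − 0.965700)(1 − 0.717034) = 0.9903

0.9903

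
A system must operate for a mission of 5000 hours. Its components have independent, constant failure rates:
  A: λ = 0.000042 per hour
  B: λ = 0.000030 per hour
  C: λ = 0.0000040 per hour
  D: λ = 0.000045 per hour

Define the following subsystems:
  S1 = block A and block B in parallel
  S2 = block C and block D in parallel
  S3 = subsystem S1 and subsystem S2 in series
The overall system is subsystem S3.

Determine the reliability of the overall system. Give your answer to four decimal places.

R(A) = exp(−0.000042 × 5000) = 0.810584
R(B) = exp(−0.000030 × 5000) = 0.860708
R(C) = exp(−0.0000040 × 5000) = 0.980199
R(D) = exp(−0.000045 × 5000) = 0.798516
Parallel (A and B): 1 − (1 − 0.810584)(1 − 0.860708) = 0.973616
Parallel (C and D): 1 − (1 − 0.980199)(1 − 0.798516) = 0.996010
Series ([0.973616] and [0.996010]): 0.973616 × 0.996010 = 0.9697

0.9697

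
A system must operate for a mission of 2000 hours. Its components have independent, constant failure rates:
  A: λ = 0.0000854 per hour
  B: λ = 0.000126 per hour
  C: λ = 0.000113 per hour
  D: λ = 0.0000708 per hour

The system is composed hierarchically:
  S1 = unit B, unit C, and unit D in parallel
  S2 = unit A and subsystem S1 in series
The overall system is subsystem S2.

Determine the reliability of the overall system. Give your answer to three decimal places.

0.838

R(A) = exp(−0.0000854 × 2000) = 0.84299
R(B) = exp(−0.000126 × 2000) = 0.77724
R(C) = exp(−0.000113 × 2000) = 0.79772
R(D) = exp(−0.0000708 × 2000) = 0.86797
Parallel (B, C, and D): 1 − (1 − 0.77724)(1 − 0.79772)(1 − 0.86797) = 0.99405
Series (A and [0.99405]): 0.84299 × 0.99405 = 0.838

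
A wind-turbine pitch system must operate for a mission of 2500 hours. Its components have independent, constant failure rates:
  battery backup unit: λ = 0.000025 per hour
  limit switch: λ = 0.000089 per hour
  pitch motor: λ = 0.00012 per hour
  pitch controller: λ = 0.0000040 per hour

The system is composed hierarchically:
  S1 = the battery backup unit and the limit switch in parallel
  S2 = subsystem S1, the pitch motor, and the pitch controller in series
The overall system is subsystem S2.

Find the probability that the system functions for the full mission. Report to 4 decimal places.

0.7246

R(battery backup unit) = exp(−0.000025 × 2500) = 0.939413
R(limit switch) = exp(−0.000089 × 2500) = 0.800515
R(pitch motor) = exp(−0.00012 × 2500) = 0.740818
R(pitch controller) = exp(−0.0000040 × 2500) = 0.990050
Parallel (battery backup unit and limit switch): 1 − (1 − 0.939413)(1 − 0.800515) = 0.987914
Series ([0.987914], pitch motor, and pitch controller): 0.987914 × 0.740818 × 0.990050 = 0.7246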